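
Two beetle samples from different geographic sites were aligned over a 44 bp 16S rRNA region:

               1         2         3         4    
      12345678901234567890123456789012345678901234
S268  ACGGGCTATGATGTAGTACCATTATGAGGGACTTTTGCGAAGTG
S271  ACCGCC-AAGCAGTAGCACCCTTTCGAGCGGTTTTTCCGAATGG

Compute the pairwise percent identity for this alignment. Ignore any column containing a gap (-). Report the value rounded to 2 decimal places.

65.12%

Excluding the 1 gap column leaves 43 comparable sites.
Differing sites — 3:G/C; 5:G/C; 9:T/A; 11:A/C; 12:T/A; 17:T/C; 21:A/C; 24:A/T; 25:T/C; 29:G/C; 31:A/G; 32:C/T; 37:G/C; 42:G/T; 43:T/G.
28 of the 43 comparable sites match, so the percent identity is 28/43 × 100 = 65.12%.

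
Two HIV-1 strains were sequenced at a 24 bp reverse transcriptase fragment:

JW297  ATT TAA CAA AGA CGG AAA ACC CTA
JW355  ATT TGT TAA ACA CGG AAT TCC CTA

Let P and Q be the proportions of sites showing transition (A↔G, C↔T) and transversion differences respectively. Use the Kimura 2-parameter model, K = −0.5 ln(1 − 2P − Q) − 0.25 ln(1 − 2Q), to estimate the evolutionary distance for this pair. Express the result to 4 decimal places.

0.3041

The sequences differ at positions 5 (A/G, transition), 6 (A/T, transversion), 7 (C/T, transition), 11 (G/C, transversion), 18 (A/T, transversion), 19 (A/T, transversion).
Of the 6 differences, 2 transitions and 4 transversions over 24 sites: P = 2/24 = 0.083333, Q = 4/24 = 0.166667.
d = −0.5·ln(0.666667) − 0.25·ln(0.666666) = −0.5·(-0.405465) − 0.25·(-0.405466) = 0.3041.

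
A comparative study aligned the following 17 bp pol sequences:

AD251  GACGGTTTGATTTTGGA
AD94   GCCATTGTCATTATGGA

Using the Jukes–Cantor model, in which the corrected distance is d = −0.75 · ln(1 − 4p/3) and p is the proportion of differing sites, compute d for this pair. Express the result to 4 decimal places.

0.4770

The sequences differ at positions 2 (A/C), 4 (G/A), 5 (G/T), 7 (T/G), 9 (G/C), 13 (T/A).
p = 6/17 = 0.352941.
d = −0.75 · ln(1 − (4/3)·0.352941) = −0.75 · ln(0.529412) = −0.75 · (-0.635988) = 0.4770.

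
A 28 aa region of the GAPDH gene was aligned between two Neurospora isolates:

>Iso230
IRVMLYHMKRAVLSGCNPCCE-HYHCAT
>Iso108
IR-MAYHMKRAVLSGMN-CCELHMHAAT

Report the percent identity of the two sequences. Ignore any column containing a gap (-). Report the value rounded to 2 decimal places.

84.00%

Excluding the 3 gap columns leaves 25 comparable sites.
The sequences differ at positions 5 (L/A), 16 (C/M), 24 (Y/M), 26 (C/A).
21 of the 25 comparable sites match, so the percent identity is 21/25 × 100 = 84.00%.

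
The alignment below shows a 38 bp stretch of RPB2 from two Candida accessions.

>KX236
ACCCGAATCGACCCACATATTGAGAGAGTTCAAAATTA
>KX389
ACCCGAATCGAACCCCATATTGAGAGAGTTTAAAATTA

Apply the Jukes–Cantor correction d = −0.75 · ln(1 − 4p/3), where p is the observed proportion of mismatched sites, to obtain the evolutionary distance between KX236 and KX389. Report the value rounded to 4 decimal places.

Mismatches occur at site 12 (C→A), site 15 (A→C), site 31 (C→T).
p = 3/38 = 0.078947.
d = −0.75 · ln(1 − (4/3)·0.078947) = −0.75 · ln(0.894737) = −0.75 · (-0.111225) = 0.0834.

0.0834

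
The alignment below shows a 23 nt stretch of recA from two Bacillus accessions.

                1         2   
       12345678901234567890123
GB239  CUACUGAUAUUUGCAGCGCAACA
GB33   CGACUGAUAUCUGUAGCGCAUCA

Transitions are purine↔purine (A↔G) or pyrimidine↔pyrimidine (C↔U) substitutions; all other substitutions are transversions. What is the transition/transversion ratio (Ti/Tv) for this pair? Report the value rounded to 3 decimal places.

1.000

Differing sites — 2:U/G (Tv); 11:U/C (Ti); 14:C/U (Ti); 21:A/U (Tv).
Of the 4 differences, 2 transitions and 2 transversions, so Ti/Tv = 2/2 = 1.000.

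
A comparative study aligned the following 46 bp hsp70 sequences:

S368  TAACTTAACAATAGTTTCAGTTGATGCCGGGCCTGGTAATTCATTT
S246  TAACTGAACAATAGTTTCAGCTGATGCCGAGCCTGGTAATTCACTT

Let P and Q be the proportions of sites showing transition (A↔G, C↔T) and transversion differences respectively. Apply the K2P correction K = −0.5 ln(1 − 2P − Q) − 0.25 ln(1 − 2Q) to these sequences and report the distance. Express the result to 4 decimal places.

Mismatches occur at site 6 (T/G, transversion), site 21 (T/C, transition), site 30 (G/A, transition), site 44 (T/C, transition).
Of the 4 differences, 3 transitions and 1 transversion over 46 sites: P = 3/46 = 0.065217, Q = 1/46 = 0.021739.
d = −0.5·ln(0.847827) − 0.25·ln(0.956522) = −0.5·(-0.165079) − 0.25·(-0.044451) = 0.0937.

0.0937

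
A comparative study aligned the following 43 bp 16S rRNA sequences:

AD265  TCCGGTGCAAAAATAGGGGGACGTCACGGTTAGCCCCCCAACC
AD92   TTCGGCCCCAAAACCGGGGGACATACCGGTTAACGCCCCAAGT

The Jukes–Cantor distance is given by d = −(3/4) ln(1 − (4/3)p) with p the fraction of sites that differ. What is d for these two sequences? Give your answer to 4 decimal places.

0.3870

The sequences differ at positions 2 (C/T), 6 (T/C), 7 (G/C), 9 (A/C), 14 (T/C), 15 (A/C), 23 (G/A), 25 (C/A), 26 (A/C), 33 (G/A), 35 (C/G), 42 (C/G), 43 (C/T).
p = 13/43 = 0.302326.
d = −0.75 · ln(1 − (4/3)·0.302326) = −0.75 · ln(0.596899) = −0.75 · (-0.516007) = 0.3870.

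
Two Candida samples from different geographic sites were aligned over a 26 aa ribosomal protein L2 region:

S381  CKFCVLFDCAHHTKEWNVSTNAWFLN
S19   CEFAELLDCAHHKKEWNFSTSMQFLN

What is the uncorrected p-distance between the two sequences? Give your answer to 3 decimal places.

0.346

Differing sites — 2:K/E; 4:C/A; 5:V/E; 7:F/L; 13:T/K; 18:V/F; 21:N/S; 22:A/M; 23:W/Q.
There are 9 differences over 26 sites, so p = 9/26 = 0.346.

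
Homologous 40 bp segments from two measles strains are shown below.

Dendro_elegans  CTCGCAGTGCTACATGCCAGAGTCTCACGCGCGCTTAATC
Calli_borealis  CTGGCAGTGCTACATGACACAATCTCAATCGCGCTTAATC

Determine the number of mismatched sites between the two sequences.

6

Differing sites — 3:C/G; 17:C/A; 20:G/C; 22:G/A; 28:C/A; 29:G/T.
That gives 6 mismatches out of 40 aligned sites, so the Hamming distance is 6.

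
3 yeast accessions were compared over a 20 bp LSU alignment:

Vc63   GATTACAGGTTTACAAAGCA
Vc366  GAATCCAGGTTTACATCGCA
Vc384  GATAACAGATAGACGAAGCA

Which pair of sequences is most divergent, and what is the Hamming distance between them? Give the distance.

9

Pairwise Hamming distances:
  Vc63 vs Vc366: 4
  Vc63 vs Vc384: 5
  Vc366 vs Vc384: 9
The largest is 9, between Vc366 and Vc384.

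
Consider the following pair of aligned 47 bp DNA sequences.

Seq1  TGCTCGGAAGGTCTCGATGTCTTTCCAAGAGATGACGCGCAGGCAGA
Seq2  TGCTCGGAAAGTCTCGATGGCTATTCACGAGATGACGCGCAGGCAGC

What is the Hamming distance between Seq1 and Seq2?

6

Mismatches occur at site 10 (G↔A), site 20 (T↔G), site 23 (T↔A), site 25 (C↔T), site 28 (A↔C), site 47 (A↔C).
That gives 6 mismatches out of 47 aligned sites, so the Hamming distance is 6.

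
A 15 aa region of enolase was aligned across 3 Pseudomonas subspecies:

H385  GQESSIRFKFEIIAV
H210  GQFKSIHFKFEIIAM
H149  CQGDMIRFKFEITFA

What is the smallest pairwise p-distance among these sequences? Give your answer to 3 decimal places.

Pairwise Hamming distances:
  H385 vs H210: 4
  H385 vs H149: 7
  H210 vs H149: 8
The smallest is 4 mismatches, between H385 and H210; p = 4/15 = 0.267.

0.267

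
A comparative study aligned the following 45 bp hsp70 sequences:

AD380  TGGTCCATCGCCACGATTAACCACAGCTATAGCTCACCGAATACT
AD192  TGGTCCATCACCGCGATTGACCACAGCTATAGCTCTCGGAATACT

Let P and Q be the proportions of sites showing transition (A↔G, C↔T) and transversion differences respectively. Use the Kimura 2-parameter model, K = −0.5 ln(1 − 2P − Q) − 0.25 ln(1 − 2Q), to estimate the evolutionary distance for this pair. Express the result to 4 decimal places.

Mismatches occur at site 10 (G/A, transition), site 13 (A/G, transition), site 19 (A/G, transition), site 36 (A/T, transversion), site 38 (C/G, transversion).
Of the 5 differences, 3 transitions and 2 transversions over 45 sites: P = 3/45 = 0.066667, Q = 2/45 = 0.044444.
d = −0.5·ln(0.822222) − 0.25·ln(0.911112) = −0.5·(-0.195745) − 0.25·(-0.093089) = 0.1211.

0.1211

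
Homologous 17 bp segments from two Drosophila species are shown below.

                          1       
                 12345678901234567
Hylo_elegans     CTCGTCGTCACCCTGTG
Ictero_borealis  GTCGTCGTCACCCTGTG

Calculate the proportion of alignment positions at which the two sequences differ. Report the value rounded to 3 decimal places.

0.059

The sequences differ at position 1 (C/G).
There are 1 differences over 17 sites, so p = 1/17 = 0.059.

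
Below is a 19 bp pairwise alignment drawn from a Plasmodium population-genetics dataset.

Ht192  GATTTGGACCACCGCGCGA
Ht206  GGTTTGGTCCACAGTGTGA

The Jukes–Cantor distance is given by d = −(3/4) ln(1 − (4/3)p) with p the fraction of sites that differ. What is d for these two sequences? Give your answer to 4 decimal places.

Mismatches occur at site 2 (A/G), site 8 (A/T), site 13 (C/A), site 15 (C/T), site 17 (C/T).
p = 5/19 = 0.263158.
d = −0.75 · ln(1 − (4/3)·0.263158) = −0.75 · ln(0.649123) = −0.75 · (-0.432133) = 0.3241.

0.3241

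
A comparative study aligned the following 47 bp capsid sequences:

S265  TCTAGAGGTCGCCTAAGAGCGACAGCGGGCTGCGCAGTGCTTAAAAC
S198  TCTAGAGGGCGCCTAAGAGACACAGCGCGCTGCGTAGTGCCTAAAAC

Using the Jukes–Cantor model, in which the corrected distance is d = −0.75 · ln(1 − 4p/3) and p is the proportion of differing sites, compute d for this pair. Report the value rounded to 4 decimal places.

0.1399

Differing sites — 9:T/G; 20:C/A; 21:G/C; 28:G/C; 35:C/T; 41:T/C.
p = 6/47 = 0.127660.
d = −0.75 · ln(1 − (4/3)·0.127660) = −0.75 · ln(0.829787) = −0.75 · (-0.186586) = 0.1399.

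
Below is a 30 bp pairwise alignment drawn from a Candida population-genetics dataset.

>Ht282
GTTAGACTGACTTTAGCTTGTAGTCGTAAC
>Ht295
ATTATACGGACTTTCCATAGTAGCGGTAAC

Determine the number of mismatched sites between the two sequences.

9

The sequences differ at positions 1 (G/A), 5 (G/T), 8 (T/G), 15 (A/C), 16 (G/C), 17 (C/A), 19 (T/A), 24 (T/C), 25 (C/G).
That gives 9 mismatches out of 30 aligned sites, so the Hamming distance is 9.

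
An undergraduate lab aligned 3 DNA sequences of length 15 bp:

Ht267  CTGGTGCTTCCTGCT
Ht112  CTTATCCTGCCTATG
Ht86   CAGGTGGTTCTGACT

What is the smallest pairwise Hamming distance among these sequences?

Pairwise Hamming distances:
  Ht267 vs Ht112: 7
  Ht267 vs Ht86: 5
  Ht112 vs Ht86: 10
The smallest is 5, between Ht267 and Ht86.

5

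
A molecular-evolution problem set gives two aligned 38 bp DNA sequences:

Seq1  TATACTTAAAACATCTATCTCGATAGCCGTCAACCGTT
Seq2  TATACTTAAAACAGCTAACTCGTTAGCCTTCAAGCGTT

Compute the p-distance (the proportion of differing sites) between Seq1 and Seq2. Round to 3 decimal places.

0.132

Differing sites — 14:T/G; 18:T/A; 23:A/T; 29:G/T; 34:C/G.
There are 5 differences over 38 sites, so p = 5/38 = 0.132.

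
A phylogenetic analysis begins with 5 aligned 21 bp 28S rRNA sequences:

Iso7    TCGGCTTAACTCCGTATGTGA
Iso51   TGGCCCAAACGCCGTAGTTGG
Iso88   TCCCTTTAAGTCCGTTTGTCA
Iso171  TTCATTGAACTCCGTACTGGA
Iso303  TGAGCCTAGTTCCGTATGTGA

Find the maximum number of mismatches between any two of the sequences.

Pairwise Hamming distances:
  Iso7 vs Iso51: 8
  Iso7 vs Iso88: 6
  Iso7 vs Iso171: 8
  Iso7 vs Iso303: 5
  Iso51 vs Iso88: 12
  Iso51 vs Iso171: 10
  Iso51 vs Iso303: 9
  Iso88 vs Iso171: 9
  Iso88 vs Iso303: 9
  Iso171 vs Iso303: 11
The largest is 12, between Iso51 and Iso88.

12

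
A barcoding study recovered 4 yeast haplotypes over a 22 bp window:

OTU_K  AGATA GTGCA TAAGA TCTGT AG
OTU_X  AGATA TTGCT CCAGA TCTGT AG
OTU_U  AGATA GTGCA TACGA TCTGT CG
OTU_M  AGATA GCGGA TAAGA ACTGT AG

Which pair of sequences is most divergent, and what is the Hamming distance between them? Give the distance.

Pairwise Hamming distances:
  OTU_K vs OTU_X: 4
  OTU_K vs OTU_U: 2
  OTU_K vs OTU_M: 3
  OTU_X vs OTU_U: 6
  OTU_X vs OTU_M: 7
  OTU_U vs OTU_M: 5
The largest is 7, between OTU_X and OTU_M.

7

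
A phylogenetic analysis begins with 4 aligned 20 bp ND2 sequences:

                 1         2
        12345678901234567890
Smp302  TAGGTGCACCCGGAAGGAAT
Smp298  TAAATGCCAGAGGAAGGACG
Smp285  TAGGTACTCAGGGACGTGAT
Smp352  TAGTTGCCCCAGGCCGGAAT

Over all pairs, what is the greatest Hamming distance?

12

Pairwise Hamming distances:
  Smp302 vs Smp298: 8
  Smp302 vs Smp285: 7
  Smp302 vs Smp352: 5
  Smp298 vs Smp285: 12
  Smp298 vs Smp352: 8
  Smp285 vs Smp352: 8
The largest is 12, between Smp298 and Smp285.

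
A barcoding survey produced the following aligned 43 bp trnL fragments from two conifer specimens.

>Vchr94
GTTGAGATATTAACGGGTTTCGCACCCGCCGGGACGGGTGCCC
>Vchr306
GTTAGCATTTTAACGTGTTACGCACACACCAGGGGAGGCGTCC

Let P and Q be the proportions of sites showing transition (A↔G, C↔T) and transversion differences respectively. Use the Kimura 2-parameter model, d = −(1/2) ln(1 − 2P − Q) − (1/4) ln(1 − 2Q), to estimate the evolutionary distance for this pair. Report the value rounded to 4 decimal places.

Mismatches occur at site 4 (G↔A, transition), site 5 (A↔G, transition), site 6 (G↔C, transversion), site 9 (A↔T, transversion), site 16 (G↔T, transversion), site 20 (T↔A, transversion), site 26 (C↔A, transversion), site 28 (G↔A, transition), site 31 (G↔A, transition), site 34 (A↔G, transition), site 35 (C↔G, transversion), site 36 (G↔A, transition), site 39 (T↔C, transition), site 41 (C↔T, transition).
Of the 14 differences, 8 transitions and 6 transversions over 43 sites: P = 8/43 = 0.186047, Q = 6/43 = 0.139535.
d = −0.5·ln(0.488371) − 0.25·ln(0.720930) = −0.5·(-0.716680) − 0.25·(-0.327213) = 0.4401.

0.4401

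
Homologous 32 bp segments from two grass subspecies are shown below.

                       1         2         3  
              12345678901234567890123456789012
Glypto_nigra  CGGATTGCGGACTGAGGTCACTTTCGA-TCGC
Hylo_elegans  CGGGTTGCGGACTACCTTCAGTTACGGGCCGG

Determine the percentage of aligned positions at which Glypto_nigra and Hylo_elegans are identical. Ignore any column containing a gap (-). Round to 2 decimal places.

67.74%

Excluding the 1 gap column leaves 31 comparable sites.
Mismatches occur at site 4 (A↔G), site 14 (G↔A), site 15 (A↔C), site 16 (G↔C), site 17 (G↔T), site 21 (C↔G), site 24 (T↔A), site 27 (A↔G), site 29 (T↔C), site 32 (C↔G).
21 of the 31 comparable sites match, so the percent identity is 21/31 × 100 = 67.74%.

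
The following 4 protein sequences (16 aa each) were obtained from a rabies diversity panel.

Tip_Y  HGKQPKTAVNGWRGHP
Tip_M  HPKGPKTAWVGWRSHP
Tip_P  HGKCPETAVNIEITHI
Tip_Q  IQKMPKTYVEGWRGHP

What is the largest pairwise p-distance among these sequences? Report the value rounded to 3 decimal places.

0.688

Pairwise Hamming distances:
  Tip_Y vs Tip_M: 5
  Tip_Y vs Tip_P: 7
  Tip_Y vs Tip_Q: 5
  Tip_M vs Tip_P: 10
  Tip_M vs Tip_Q: 7
  Tip_P vs Tip_Q: 11
The largest is 11 mismatches, between Tip_P and Tip_Q; p = 11/16 = 0.688.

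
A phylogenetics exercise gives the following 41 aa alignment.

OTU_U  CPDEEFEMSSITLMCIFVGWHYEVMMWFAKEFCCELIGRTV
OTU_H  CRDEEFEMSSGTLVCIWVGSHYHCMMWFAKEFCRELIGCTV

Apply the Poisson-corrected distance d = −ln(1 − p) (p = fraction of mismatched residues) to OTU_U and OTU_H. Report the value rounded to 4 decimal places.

0.2478

Mismatches occur at site 2 (P/R), site 11 (I/G), site 14 (M/V), site 17 (F/W), site 20 (W/S), site 23 (E/H), site 24 (V/C), site 34 (C/R), site 39 (R/C).
p = 9/41 = 0.219512.
d = −ln(1 − 0.219512) = −ln(0.780488) = 0.2478.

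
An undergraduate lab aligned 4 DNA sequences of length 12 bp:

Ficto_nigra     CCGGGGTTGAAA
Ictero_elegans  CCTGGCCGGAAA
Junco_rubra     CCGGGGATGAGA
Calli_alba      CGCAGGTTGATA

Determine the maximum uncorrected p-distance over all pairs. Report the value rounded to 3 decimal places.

0.583

Pairwise Hamming distances:
  Ficto_nigra vs Ictero_elegans: 4
  Ficto_nigra vs Junco_rubra: 2
  Ficto_nigra vs Calli_alba: 4
  Ictero_elegans vs Junco_rubra: 5
  Ictero_elegans vs Calli_alba: 7
  Junco_rubra vs Calli_alba: 5
The largest is 7 mismatches, between Ictero_elegans and Calli_alba; p = 7/12 = 0.583.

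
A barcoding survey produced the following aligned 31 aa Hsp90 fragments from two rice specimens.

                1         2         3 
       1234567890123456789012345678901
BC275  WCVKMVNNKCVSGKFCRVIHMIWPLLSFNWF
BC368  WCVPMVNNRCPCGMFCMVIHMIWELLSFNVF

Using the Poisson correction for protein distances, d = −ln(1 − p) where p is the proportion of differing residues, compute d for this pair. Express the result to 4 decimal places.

Mismatches occur at site 4 (K/P), site 9 (K/R), site 11 (V/P), site 12 (S/C), site 14 (K/M), site 17 (R/M), site 24 (P/E), site 30 (W/V).
p = 8/31 = 0.258065.
d = −ln(1 − 0.258065) = −ln(0.741935) = 0.2985.

0.2985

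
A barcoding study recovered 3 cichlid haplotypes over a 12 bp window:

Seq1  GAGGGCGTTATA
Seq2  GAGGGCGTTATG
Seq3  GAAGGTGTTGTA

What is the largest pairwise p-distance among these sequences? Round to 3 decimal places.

Pairwise Hamming distances:
  Seq1 vs Seq2: 1
  Seq1 vs Seq3: 3
  Seq2 vs Seq3: 4
The largest is 4 mismatches, between Seq2 and Seq3; p = 4/12 = 0.333.

0.333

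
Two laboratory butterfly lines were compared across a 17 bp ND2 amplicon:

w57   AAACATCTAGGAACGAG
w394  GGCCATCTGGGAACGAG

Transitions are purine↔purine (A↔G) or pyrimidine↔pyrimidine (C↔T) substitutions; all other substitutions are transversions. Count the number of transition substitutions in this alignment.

The sequences differ at positions 1 (A/G, transition), 2 (A/G, transition), 3 (A/C, transversion), 9 (A/G, transition).
Of the 4 differences, 3 transitions and 1 transversion, so the answer is 3.

3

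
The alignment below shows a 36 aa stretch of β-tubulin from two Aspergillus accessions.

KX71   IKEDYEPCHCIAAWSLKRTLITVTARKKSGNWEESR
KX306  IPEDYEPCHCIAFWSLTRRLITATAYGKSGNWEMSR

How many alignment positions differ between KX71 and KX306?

8

Mismatches occur at site 2 (K↔P), site 13 (A↔F), site 17 (K↔T), site 19 (T↔R), site 23 (V↔A), site 26 (R↔Y), site 27 (K↔G), site 34 (E↔M).
That gives 8 mismatches out of 36 aligned sites, so the Hamming distance is 8.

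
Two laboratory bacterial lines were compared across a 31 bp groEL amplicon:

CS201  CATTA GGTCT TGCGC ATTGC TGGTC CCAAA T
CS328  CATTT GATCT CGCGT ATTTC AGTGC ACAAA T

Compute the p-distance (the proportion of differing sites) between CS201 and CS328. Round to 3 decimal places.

Differing sites — 5:A/T; 7:G/A; 11:T/C; 15:C/T; 19:G/T; 21:T/A; 23:G/T; 24:T/G; 26:C/A.
There are 9 differences over 31 sites, so p = 9/31 = 0.290.

0.290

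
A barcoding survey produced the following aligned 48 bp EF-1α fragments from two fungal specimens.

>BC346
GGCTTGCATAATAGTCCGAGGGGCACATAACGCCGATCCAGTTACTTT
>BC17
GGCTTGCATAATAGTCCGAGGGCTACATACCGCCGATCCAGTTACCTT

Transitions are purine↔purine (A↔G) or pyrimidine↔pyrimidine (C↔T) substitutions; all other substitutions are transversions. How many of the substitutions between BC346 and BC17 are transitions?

The sequences differ at positions 23 (G/C, transversion), 24 (C/T, transition), 30 (A/C, transversion), 46 (T/C, transition).
Of the 4 differences, 2 transitions and 2 transversions, so the answer is 2.

2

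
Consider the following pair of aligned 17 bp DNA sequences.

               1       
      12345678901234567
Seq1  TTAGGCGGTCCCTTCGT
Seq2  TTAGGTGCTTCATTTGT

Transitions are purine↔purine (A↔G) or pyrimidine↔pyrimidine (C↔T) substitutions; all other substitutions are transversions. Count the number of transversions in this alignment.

2

The sequences differ at positions 6 (C/T, transition), 8 (G/C, transversion), 10 (C/T, transition), 12 (C/A, transversion), 15 (C/T, transition).
Of the 5 differences, 3 transitions and 2 transversions, so the answer is 2.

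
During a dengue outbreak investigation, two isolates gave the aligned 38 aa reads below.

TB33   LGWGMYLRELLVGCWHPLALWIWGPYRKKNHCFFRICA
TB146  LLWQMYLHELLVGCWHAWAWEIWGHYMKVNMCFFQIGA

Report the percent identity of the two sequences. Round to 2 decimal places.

65.79%

Mismatches occur at site 2 (G→L), site 4 (G→Q), site 8 (R→H), site 17 (P→A), site 18 (L→W), site 20 (L→W), site 21 (W→E), site 25 (P→H), site 27 (R→M), site 29 (K→V), site 31 (H→M), site 35 (R→Q), site 37 (C→G).
25 of the 38 sites match, so the percent identity is 25/38 × 100 = 65.79%.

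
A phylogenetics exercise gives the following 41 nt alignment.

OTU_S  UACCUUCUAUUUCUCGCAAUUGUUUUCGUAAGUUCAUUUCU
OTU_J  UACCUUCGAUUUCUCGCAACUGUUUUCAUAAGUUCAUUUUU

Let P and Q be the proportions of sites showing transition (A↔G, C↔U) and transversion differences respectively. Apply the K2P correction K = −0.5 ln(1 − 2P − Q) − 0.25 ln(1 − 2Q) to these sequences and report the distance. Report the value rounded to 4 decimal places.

Mismatches occur at site 8 (U→G, transversion), site 20 (U→C, transition), site 28 (G→A, transition), site 40 (C→U, transition).
Of the 4 differences, 3 transitions and 1 transversion over 41 sites: P = 3/41 = 0.073171, Q = 1/41 = 0.024390.
d = −0.5·ln(0.829268) − 0.25·ln(0.951220) = −0.5·(-0.187212) − 0.25·(-0.050010) = 0.1061.

0.1061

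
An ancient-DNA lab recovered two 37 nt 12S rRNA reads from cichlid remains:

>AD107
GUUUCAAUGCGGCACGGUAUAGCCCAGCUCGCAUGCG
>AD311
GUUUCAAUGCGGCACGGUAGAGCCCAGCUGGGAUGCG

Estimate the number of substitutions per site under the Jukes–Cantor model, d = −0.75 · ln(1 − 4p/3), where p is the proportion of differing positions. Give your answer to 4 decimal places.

0.0858

Differing sites — 20:U/G; 30:C/G; 32:C/G.
p = 3/37 = 0.081081.
d = −0.75 · ln(1 − (4/3)·0.081081) = −0.75 · ln(0.891892) = −0.75 · (-0.114410) = 0.0858.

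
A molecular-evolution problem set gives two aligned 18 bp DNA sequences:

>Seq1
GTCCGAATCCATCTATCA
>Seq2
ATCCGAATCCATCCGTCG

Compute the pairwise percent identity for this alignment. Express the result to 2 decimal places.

Differing sites — 1:G/A; 14:T/C; 15:A/G; 18:A/G.
14 of the 18 sites match, so the percent identity is 14/18 × 100 = 77.78%.

77.78%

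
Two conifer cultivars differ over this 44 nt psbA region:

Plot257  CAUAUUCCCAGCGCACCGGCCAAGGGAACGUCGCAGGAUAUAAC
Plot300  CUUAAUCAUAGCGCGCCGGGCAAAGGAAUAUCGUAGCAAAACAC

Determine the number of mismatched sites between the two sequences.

14

The sequences differ at positions 2 (A/U), 5 (U/A), 8 (C/A), 9 (C/U), 15 (A/G), 20 (C/G), 24 (G/A), 29 (C/U), 30 (G/A), 34 (C/U), 37 (G/C), 39 (U/A), 41 (U/A), 42 (A/C).
That gives 14 mismatches out of 44 aligned sites, so the Hamming distance is 14.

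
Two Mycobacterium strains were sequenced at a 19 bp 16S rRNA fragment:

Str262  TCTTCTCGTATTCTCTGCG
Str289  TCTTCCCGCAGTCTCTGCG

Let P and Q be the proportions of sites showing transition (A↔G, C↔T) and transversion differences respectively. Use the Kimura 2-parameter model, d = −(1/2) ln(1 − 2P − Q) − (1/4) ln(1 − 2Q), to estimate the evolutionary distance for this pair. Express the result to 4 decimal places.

Differing sites — 6:T/C (Ti); 9:T/C (Ti); 11:T/G (Tv).
Of the 3 differences, 2 transitions and 1 transversion over 19 sites: P = 2/19 = 0.105263, Q = 1/19 = 0.052632.
d = −0.5·ln(0.736842) − 0.25·ln(0.894736) = −0.5·(-0.305382) − 0.25·(-0.111227) = 0.1805.

0.1805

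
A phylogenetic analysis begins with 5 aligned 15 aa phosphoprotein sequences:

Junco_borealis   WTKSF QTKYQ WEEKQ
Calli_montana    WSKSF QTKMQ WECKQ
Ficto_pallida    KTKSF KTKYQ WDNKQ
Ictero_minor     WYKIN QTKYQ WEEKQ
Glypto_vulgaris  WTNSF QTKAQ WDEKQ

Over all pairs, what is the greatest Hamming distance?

Pairwise Hamming distances:
  Junco_borealis vs Calli_montana: 3
  Junco_borealis vs Ficto_pallida: 4
  Junco_borealis vs Ictero_minor: 3
  Junco_borealis vs Glypto_vulgaris: 3
  Calli_montana vs Ficto_pallida: 6
  Calli_montana vs Ictero_minor: 5
  Calli_montana vs Glypto_vulgaris: 5
  Ficto_pallida vs Ictero_minor: 7
  Ficto_pallida vs Glypto_vulgaris: 5
  Ictero_minor vs Glypto_vulgaris: 6
The largest is 7, between Ficto_pallida and Ictero_minor.

7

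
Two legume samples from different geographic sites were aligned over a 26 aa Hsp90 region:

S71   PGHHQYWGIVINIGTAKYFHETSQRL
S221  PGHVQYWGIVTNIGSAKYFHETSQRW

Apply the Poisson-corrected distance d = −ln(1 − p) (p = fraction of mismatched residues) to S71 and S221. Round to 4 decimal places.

0.1671

The sequences differ at positions 4 (H/V), 11 (I/T), 15 (T/S), 26 (L/W).
p = 4/26 = 0.153846.
d = −ln(1 − 0.153846) = −ln(0.846154) = 0.1671.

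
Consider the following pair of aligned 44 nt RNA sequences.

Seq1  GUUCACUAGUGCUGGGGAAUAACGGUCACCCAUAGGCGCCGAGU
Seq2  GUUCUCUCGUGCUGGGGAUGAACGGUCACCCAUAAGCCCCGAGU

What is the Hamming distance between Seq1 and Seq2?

Mismatches occur at site 5 (A/U), site 8 (A/C), site 19 (A/U), site 20 (U/G), site 35 (G/A), site 38 (G/C).
That gives 6 mismatches out of 44 aligned sites, so the Hamming distance is 6.

6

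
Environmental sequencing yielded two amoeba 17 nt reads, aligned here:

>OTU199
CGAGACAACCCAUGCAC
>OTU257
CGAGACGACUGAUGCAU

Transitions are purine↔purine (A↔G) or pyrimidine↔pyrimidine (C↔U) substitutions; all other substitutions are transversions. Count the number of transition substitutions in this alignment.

3

Differing sites — 7:A/G (Ti); 10:C/U (Ti); 11:C/G (Tv); 17:C/U (Ti).
Of the 4 differences, 3 transitions and 1 transversion, so the answer is 3.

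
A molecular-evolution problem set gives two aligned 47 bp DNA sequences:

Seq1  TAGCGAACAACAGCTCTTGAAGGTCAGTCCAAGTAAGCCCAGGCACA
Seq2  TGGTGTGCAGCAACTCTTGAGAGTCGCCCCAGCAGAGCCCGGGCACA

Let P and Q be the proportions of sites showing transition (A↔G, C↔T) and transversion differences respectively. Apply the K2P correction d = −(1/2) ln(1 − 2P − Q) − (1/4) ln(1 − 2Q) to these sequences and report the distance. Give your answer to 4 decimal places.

0.4995

Mismatches occur at site 2 (A↔G, transition), site 4 (C↔T, transition), site 6 (A↔T, transversion), site 7 (A↔G, transition), site 10 (A↔G, transition), site 13 (G↔A, transition), site 21 (A↔G, transition), site 22 (G↔A, transition), site 26 (A↔G, transition), site 27 (G↔C, transversion), site 28 (T↔C, transition), site 32 (A↔G, transition), site 33 (G↔C, transversion), site 34 (T↔A, transversion), site 35 (A↔G, transition), site 41 (A↔G, transition).
Of the 16 differences, 12 transitions and 4 transversions over 47 sites: P = 12/47 = 0.255319, Q = 4/47 = 0.085106.
d = −0.5·ln(0.404256) − 0.25·ln(0.829788) = −0.5·(-0.905707) − 0.25·(-0.186585) = 0.4995.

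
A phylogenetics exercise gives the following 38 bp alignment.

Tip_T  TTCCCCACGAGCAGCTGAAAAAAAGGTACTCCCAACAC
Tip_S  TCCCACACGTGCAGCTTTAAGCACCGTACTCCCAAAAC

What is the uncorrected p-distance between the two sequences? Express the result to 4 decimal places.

Differing sites — 2:T/C; 5:C/A; 10:A/T; 17:G/T; 18:A/T; 21:A/G; 22:A/C; 24:A/C; 25:G/C; 36:C/A.
There are 10 differences over 38 sites, so p = 10/38 = 0.2632.

0.2632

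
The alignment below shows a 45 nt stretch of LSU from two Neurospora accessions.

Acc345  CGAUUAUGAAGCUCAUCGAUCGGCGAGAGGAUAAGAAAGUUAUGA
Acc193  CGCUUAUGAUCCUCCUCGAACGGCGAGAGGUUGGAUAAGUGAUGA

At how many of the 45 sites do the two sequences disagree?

11

Differing sites — 3:A/C; 10:A/U; 11:G/C; 15:A/C; 20:U/A; 31:A/U; 33:A/G; 34:A/G; 35:G/A; 36:A/U; 41:U/G.
That gives 11 mismatches out of 45 aligned sites, so the Hamming distance is 11.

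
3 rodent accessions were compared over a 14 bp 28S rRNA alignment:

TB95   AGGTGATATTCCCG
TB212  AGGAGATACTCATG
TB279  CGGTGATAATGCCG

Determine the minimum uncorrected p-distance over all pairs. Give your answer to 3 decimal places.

Pairwise Hamming distances:
  TB95 vs TB212: 4
  TB95 vs TB279: 3
  TB212 vs TB279: 6
The smallest is 3 mismatches, between TB95 and TB279; p = 3/14 = 0.214.

0.214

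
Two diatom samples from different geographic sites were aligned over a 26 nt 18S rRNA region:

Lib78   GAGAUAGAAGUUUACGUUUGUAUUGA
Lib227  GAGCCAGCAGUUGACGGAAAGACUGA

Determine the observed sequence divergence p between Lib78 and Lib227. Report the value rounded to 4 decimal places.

Mismatches occur at site 4 (A→C), site 5 (U→C), site 8 (A→C), site 13 (U→G), site 17 (U→G), site 18 (U→A), site 19 (U→A), site 20 (G→A), site 21 (U→G), site 23 (U→C).
There are 10 differences over 26 sites, so p = 10/26 = 0.3846.

0.3846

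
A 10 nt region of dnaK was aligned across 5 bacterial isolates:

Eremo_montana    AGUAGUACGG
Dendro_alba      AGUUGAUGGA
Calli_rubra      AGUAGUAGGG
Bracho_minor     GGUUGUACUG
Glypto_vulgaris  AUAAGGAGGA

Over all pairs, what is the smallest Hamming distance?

Pairwise Hamming distances:
  Eremo_montana vs Dendro_alba: 5
  Eremo_montana vs Calli_rubra: 1
  Eremo_montana vs Bracho_minor: 3
  Eremo_montana vs Glypto_vulgaris: 5
  Dendro_alba vs Calli_rubra: 4
  Dendro_alba vs Bracho_minor: 6
  Dendro_alba vs Glypto_vulgaris: 5
  Calli_rubra vs Bracho_minor: 4
  Calli_rubra vs Glypto_vulgaris: 4
  Bracho_minor vs Glypto_vulgaris: 8
The smallest is 1, between Eremo_montana and Calli_rubra.

1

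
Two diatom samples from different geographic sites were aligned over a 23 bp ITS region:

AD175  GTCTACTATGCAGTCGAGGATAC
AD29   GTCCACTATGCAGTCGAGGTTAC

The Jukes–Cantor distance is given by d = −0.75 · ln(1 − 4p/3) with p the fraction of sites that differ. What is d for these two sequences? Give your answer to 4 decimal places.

The sequences differ at positions 4 (T/C), 20 (A/T).
p = 2/23 = 0.086957.
d = −0.75 · ln(1 − (4/3)·0.086957) = −0.75 · ln(0.884057) = −0.75 · (-0.123234) = 0.0924.

0.0924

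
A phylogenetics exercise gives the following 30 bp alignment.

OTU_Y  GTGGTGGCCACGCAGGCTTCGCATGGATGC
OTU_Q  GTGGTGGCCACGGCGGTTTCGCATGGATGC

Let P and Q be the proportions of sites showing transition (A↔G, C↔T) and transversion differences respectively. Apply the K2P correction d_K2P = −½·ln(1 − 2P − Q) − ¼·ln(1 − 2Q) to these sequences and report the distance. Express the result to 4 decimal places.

The sequences differ at positions 13 (C/G, transversion), 14 (A/C, transversion), 17 (C/T, transition).
Of the 3 differences, 1 transition and 2 transversions over 30 sites: P = 1/30 = 0.033333, Q = 2/30 = 0.066667.
d = −0.5·ln(0.866667) − 0.25·ln(0.866666) = −0.5·(-0.143100) − 0.25·(-0.143102) = 0.1073.

0.1073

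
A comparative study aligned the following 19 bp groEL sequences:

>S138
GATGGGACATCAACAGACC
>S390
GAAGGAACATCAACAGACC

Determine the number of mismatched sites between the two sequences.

Differing sites — 3:T/A; 6:G/A.
That gives 2 mismatches out of 19 aligned sites, so the Hamming distance is 2.

2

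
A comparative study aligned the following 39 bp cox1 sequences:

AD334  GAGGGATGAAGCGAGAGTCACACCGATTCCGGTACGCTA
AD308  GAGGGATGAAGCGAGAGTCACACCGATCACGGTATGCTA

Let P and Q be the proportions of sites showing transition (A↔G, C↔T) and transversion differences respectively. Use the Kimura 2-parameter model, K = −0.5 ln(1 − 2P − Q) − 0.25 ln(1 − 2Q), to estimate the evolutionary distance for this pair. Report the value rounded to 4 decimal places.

0.0818

Mismatches occur at site 28 (T↔C, transition), site 29 (C↔A, transversion), site 35 (C↔T, transition).
Of the 3 differences, 2 transitions and 1 transversion over 39 sites: P = 2/39 = 0.051282, Q = 1/39 = 0.025641.
d = −0.5·ln(0.871795) − 0.25·ln(0.948718) = −0.5·(-0.137201) − 0.25·(-0.052644) = 0.0818.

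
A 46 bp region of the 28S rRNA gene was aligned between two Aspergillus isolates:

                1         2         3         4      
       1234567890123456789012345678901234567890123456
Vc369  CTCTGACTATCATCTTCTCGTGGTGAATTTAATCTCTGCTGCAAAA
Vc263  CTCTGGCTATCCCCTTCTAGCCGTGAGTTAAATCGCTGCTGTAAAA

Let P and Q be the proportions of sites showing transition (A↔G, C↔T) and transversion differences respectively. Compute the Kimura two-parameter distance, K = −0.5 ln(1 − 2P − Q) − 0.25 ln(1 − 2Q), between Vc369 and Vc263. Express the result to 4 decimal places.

0.2586

Differing sites — 6:A/G (Ti); 12:A/C (Tv); 13:T/C (Ti); 19:C/A (Tv); 21:T/C (Ti); 22:G/C (Tv); 27:A/G (Ti); 30:T/A (Tv); 35:T/G (Tv); 42:C/T (Ti).
Of the 10 differences, 5 transitions and 5 transversions over 46 sites: P = 5/46 = 0.108696, Q = 5/46 = 0.108696.
d = −0.5·ln(0.673912) − 0.25·ln(0.782608) = −0.5·(-0.394656) − 0.25·(-0.245123) = 0.2586.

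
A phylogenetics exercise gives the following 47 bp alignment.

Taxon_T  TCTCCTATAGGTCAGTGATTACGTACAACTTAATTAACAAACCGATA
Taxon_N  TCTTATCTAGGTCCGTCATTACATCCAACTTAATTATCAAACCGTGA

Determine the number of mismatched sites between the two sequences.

Differing sites — 4:C/T; 5:C/A; 7:A/C; 14:A/C; 17:G/C; 23:G/A; 25:A/C; 37:A/T; 45:A/T; 46:T/G.
That gives 10 mismatches out of 47 aligned sites, so the Hamming distance is 10.

10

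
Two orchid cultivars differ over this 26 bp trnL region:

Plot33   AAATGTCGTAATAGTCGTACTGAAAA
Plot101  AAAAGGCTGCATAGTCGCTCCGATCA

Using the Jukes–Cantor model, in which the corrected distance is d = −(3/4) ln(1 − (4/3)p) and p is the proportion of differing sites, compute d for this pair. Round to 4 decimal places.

0.5393

The sequences differ at positions 4 (T/A), 6 (T/G), 8 (G/T), 9 (T/G), 10 (A/C), 18 (T/C), 19 (A/T), 21 (T/C), 24 (A/T), 25 (A/C).
p = 10/26 = 0.384615.
d = −0.75 · ln(1 − (4/3)·0.384615) = −0.75 · ln(0.487180) = −0.75 · (-0.719122) = 0.5393.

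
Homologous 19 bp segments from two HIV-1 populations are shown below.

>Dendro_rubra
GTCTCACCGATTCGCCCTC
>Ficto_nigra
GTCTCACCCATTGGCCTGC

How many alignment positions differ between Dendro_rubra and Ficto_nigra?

Differing sites — 9:G/C; 13:C/G; 17:C/T; 18:T/G.
That gives 4 mismatches out of 19 aligned sites, so the Hamming distance is 4.

4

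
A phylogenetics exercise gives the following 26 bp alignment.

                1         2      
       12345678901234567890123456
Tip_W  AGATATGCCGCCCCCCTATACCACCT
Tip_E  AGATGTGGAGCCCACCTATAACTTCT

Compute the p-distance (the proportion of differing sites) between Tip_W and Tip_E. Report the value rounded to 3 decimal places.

0.269

Differing sites — 5:A/G; 8:C/G; 9:C/A; 14:C/A; 21:C/A; 23:A/T; 24:C/T.
There are 7 differences over 26 sites, so p = 7/26 = 0.269.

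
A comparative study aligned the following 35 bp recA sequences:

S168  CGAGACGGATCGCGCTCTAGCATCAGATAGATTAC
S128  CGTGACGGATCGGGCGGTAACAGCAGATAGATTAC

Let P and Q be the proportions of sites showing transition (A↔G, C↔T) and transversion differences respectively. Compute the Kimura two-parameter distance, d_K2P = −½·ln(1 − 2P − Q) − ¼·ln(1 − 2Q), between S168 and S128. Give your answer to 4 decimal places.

Mismatches occur at site 3 (A↔T, transversion), site 13 (C↔G, transversion), site 16 (T↔G, transversion), site 17 (C↔G, transversion), site 20 (G↔A, transition), site 23 (T↔G, transversion).
Of the 6 differences, 1 transition and 5 transversions over 35 sites: P = 1/35 = 0.028571, Q = 5/35 = 0.142857.
d = −0.5·ln(0.800001) − 0.25·ln(0.714286) = −0.5·(-0.223142) − 0.25·(-0.336472) = 0.1957.

0.1957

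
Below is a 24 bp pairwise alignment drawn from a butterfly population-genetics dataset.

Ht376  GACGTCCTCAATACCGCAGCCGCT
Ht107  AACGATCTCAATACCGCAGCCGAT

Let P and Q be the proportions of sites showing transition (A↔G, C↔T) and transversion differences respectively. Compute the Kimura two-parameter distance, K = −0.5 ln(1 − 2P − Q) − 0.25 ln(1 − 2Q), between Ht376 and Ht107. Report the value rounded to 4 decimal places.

0.1894

The sequences differ at positions 1 (G/A, transition), 5 (T/A, transversion), 6 (C/T, transition), 23 (C/A, transversion).
Of the 4 differences, 2 transitions and 2 transversions over 24 sites: P = 2/24 = 0.083333, Q = 2/24 = 0.083333.
d = −0.5·ln(0.750001) − 0.25·ln(0.833334) = −0.5·(-0.287681) − 0.25·(-0.182321) = 0.1894.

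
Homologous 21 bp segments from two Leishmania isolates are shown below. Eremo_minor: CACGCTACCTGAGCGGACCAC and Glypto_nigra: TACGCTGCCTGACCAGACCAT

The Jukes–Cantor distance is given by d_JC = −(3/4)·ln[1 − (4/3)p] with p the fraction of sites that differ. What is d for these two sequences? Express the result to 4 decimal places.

Differing sites — 1:C/T; 7:A/G; 13:G/C; 15:G/A; 21:C/T.
p = 5/21 = 0.238095.
d = −0.75 · ln(1 − (4/3)·0.238095) = −0.75 · ln(0.682540) = −0.75 · (-0.381934) = 0.2865.

0.2865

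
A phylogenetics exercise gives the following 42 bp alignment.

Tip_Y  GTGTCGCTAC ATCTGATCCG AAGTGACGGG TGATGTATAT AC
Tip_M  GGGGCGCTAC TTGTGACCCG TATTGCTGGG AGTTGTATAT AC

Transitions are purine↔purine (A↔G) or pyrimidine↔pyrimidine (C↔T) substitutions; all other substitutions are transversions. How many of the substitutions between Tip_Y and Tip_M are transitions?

Differing sites — 2:T/G (Tv); 4:T/G (Tv); 11:A/T (Tv); 13:C/G (Tv); 17:T/C (Ti); 21:A/T (Tv); 23:G/T (Tv); 26:A/C (Tv); 27:C/T (Ti); 31:T/A (Tv); 33:A/T (Tv).
Of the 11 differences, 2 transitions and 9 transversions, so the answer is 2.

2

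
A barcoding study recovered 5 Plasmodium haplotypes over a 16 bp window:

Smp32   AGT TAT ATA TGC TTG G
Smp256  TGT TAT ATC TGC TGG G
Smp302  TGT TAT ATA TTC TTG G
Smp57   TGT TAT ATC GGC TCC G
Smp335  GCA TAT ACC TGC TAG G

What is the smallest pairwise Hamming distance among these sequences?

2

Pairwise Hamming distances:
  Smp32 vs Smp256: 3
  Smp32 vs Smp302: 2
  Smp32 vs Smp57: 5
  Smp32 vs Smp335: 6
  Smp256 vs Smp302: 3
  Smp256 vs Smp57: 3
  Smp256 vs Smp335: 5
  Smp302 vs Smp57: 5
  Smp302 vs Smp335: 7
  Smp57 vs Smp335: 7
The smallest is 2, between Smp32 and Smp302.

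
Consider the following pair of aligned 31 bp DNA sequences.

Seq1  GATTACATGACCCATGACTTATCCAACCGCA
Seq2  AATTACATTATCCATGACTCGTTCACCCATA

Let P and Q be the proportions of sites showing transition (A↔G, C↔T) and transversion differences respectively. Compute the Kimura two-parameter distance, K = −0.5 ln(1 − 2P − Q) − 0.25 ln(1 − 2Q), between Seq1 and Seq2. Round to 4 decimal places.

Differing sites — 1:G/A (Ti); 9:G/T (Tv); 11:C/T (Ti); 20:T/C (Ti); 21:A/G (Ti); 23:C/T (Ti); 26:A/C (Tv); 29:G/A (Ti); 30:C/T (Ti).
Of the 9 differences, 7 transitions and 2 transversions over 31 sites: P = 7/31 = 0.225806, Q = 2/31 = 0.064516.
d = −0.5·ln(0.483872) − 0.25·ln(0.870968) = −0.5·(-0.725935) − 0.25·(-0.138150) = 0.3975.

0.3975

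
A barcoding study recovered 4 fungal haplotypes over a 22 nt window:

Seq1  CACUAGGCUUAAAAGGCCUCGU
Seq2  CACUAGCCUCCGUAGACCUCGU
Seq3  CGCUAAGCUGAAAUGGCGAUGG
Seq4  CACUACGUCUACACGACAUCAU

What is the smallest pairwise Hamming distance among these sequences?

Pairwise Hamming distances:
  Seq1 vs Seq2: 6
  Seq1 vs Seq3: 8
  Seq1 vs Seq4: 8
  Seq2 vs Seq3: 13
  Seq2 vs Seq4: 11
  Seq3 vs Seq4: 13
The smallest is 6, between Seq1 and Seq2.

6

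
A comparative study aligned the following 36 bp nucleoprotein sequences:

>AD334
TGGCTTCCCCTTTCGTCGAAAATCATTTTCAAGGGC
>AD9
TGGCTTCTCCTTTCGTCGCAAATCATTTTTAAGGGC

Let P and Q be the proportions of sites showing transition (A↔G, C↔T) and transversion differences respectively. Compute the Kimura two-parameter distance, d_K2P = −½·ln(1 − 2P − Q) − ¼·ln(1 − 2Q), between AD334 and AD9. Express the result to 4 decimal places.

Differing sites — 8:C/T (Ti); 19:A/C (Tv); 30:C/T (Ti).
Of the 3 differences, 2 transitions and 1 transversion over 36 sites: P = 2/36 = 0.055556, Q = 1/36 = 0.027778.
d = −0.5·ln(0.861110) − 0.25·ln(0.944444) = −0.5·(-0.149533) − 0.25·(-0.057159) = 0.0891.

0.0891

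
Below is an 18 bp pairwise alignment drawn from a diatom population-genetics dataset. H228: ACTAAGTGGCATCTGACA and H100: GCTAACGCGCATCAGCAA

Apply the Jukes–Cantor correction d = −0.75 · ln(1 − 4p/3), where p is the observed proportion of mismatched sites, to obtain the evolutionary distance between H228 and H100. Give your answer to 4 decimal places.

0.5482

Mismatches occur at site 1 (A→G), site 6 (G→C), site 7 (T→G), site 8 (G→C), site 14 (T→A), site 16 (A→C), site 17 (C→A).
p = 7/18 = 0.388889.
d = −0.75 · ln(1 − (4/3)·0.388889) = −0.75 · ln(0.481481) = −0.75 · (-0.730889) = 0.5482.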